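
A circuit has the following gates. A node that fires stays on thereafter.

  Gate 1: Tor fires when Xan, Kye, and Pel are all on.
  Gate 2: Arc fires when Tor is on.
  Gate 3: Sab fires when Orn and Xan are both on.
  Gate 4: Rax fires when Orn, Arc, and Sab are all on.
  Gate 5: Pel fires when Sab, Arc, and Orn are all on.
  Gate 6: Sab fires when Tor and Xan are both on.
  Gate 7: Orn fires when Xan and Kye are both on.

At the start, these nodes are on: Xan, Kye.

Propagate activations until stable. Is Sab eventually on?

Yes

Xan and Kye are on, so Orn fires (Gate 7).
Orn and Xan are on, so Sab fires (Gate 3).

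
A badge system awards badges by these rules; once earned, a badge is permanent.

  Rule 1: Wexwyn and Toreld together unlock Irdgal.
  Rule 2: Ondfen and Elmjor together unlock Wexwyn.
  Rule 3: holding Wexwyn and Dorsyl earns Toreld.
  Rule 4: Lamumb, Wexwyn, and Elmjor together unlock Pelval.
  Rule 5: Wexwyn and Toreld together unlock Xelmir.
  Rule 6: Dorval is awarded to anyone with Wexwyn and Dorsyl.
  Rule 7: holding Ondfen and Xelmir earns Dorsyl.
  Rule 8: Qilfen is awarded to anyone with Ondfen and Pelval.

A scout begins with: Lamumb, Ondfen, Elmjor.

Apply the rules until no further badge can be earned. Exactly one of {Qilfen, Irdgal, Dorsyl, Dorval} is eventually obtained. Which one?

With Ondfen and Elmjor, Wexwyn is earned (Rule 2).
With Lamumb, Wexwyn, and Elmjor, Pelval is earned (Rule 4).
With Ondfen and Pelval, Qilfen is earned (Rule 8).
Irdgal would need Wexwyn and Toreld (Rule 1), but Toreld is never earned. Dorval would need Wexwyn and Dorsyl (Rule 6), but Dorsyl is never earned. Dorsyl would need Ondfen and Xelmir (Rule 7), but Xelmir is never earned.

Qilfen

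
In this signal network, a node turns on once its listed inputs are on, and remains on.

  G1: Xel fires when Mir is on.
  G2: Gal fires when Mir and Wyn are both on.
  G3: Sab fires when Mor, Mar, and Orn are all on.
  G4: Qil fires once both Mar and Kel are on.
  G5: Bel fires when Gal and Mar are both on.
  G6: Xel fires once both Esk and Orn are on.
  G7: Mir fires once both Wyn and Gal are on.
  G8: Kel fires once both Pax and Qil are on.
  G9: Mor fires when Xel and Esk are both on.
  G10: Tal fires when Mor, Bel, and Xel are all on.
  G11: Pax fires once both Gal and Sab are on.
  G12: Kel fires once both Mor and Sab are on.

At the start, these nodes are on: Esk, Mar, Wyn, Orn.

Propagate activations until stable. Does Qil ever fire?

Yes

Esk and Orn are on, so Xel fires (G6).
G9: Xel and Esk on → Mor on.
Mor, Mar, and Orn are on, so Sab fires (G3).
Mor and Sab are on, so Kel fires (G12).
Mar and Kel are on, so Qil fires (G4).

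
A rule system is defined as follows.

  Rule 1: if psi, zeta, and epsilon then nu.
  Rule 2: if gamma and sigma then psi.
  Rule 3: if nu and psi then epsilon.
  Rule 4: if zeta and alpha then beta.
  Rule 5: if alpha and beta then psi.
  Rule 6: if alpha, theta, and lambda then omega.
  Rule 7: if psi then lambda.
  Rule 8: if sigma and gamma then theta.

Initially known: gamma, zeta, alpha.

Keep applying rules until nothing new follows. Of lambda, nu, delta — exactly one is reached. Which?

lambda

From zeta and alpha, Rule 4 gives beta.
From alpha and beta, Rule 5 gives psi.
From psi, Rule 7 gives lambda.
No rule produces delta, and it is not given. nu would need psi, zeta, and epsilon (Rule 1), but epsilon is never established.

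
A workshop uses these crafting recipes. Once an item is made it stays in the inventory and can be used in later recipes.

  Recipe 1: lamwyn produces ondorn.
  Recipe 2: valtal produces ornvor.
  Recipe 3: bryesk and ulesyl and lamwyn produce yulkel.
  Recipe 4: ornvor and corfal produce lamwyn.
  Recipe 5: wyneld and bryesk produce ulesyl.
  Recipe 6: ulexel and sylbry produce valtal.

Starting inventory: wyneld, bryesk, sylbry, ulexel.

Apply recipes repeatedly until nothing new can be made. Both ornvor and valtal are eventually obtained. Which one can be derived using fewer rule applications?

valtal: Using Recipe 6, ulexel and sylbry make valtal. [1 rule application]
ornvor: Using Recipe 6, ulexel and sylbry make valtal. Using Recipe 2, valtal makes ornvor. [2 rule applications]
valtal needs fewer.

valtal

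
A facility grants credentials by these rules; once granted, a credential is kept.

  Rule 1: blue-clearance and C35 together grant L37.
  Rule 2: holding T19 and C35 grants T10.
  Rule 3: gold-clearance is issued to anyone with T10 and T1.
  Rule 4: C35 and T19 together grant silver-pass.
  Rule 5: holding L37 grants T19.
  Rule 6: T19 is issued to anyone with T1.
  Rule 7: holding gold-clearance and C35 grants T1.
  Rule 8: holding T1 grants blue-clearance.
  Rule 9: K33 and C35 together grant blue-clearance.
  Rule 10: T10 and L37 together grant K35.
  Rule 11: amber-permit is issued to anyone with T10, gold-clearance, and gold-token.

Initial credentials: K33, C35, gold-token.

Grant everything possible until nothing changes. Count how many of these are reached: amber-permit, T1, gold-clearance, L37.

Holding K33 and C35 grants blue-clearance (Rule 9).
Holding blue-clearance and C35 grants L37 (Rule 1).
amber-permit would need T10, gold-clearance, and gold-token (Rule 11), but gold-clearance is never granted.
T1 would need gold-clearance and C35 (Rule 7), but gold-clearance is never granted.
gold-clearance would need T10 and T1 (Rule 3), but T1 is never granted.
L37: reached.
Reached: L37 — 1 of the 4.

1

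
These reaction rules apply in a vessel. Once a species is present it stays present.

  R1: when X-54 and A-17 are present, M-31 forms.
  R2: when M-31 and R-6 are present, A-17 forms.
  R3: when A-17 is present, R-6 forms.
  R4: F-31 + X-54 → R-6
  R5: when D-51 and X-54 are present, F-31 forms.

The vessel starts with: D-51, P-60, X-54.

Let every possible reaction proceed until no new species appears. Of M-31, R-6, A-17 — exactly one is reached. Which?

R-6

D-51 and X-54 present → F-31 forms (R5).
F-31 and X-54 present → R-6 forms (R4).
M-31 would need X-54 and A-17 (R1), but A-17 never forms. A-17 would need M-31 and R-6 (R2), but M-31 never forms.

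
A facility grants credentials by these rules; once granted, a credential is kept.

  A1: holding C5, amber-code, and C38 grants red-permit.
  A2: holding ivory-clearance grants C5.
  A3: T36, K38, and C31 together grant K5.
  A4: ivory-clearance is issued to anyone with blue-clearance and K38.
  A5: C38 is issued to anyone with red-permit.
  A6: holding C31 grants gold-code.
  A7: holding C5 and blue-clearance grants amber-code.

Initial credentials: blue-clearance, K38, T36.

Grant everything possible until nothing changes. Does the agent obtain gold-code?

No

gold-code would need C31 (A6), but C31 is never granted.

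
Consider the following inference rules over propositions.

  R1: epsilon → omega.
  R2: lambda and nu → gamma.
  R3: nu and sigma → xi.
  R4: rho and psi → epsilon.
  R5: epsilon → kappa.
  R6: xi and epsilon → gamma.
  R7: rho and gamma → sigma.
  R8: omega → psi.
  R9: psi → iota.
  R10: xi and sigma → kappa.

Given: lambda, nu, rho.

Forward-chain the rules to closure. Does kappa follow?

From lambda and nu, R2 gives gamma.
rho and gamma hold, so sigma follows (R7).
nu and sigma hold, so xi follows (R3).
xi and sigma hold, so kappa follows (R10).

Yes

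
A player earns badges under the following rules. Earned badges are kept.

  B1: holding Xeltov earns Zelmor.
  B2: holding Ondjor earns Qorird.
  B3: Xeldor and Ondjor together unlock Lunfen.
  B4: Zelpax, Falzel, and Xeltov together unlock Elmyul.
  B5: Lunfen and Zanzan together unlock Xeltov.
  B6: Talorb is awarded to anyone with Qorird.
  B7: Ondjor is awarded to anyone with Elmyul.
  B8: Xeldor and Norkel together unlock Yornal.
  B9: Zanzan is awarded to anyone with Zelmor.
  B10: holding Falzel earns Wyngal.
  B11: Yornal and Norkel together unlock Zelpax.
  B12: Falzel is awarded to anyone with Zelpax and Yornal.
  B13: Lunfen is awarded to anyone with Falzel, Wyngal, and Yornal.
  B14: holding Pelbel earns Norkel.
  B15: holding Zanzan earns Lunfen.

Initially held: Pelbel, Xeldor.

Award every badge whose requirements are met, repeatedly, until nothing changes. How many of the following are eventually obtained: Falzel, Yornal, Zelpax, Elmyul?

With Pelbel, Norkel is earned (B14).
With Xeldor and Norkel, Yornal is earned (B8).
With Yornal and Norkel, Zelpax is earned (B11).
With Zelpax and Yornal, Falzel is earned (B12).
Falzel: reached.
Yornal: reached.
Zelpax: reached.
Elmyul would need Zelpax, Falzel, and Xeltov (B4), but Xeltov is never earned.
Reached: Falzel, Yornal, and Zelpax — 3 of the 4.

3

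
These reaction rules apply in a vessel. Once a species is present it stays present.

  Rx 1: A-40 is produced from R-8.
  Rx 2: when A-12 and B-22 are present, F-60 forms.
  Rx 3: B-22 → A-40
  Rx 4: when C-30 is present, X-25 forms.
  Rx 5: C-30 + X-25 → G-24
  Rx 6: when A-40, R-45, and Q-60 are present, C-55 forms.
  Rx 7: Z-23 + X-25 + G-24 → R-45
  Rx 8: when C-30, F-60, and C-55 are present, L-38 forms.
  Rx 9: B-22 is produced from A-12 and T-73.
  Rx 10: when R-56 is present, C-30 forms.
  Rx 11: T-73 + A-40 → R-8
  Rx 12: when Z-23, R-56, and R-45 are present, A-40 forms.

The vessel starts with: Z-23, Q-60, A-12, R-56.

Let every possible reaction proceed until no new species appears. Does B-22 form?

B-22 would need A-12 and T-73 (Rx 9), but T-73 never forms.

No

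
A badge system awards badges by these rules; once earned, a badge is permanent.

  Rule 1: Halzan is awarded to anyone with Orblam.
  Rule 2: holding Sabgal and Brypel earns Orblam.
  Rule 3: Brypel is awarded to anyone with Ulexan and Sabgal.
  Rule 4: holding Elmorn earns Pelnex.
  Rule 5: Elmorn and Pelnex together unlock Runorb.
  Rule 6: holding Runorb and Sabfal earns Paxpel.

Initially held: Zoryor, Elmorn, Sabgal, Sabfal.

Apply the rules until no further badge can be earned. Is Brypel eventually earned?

No

Brypel would need Ulexan and Sabgal (Rule 3), but Ulexan is never earned.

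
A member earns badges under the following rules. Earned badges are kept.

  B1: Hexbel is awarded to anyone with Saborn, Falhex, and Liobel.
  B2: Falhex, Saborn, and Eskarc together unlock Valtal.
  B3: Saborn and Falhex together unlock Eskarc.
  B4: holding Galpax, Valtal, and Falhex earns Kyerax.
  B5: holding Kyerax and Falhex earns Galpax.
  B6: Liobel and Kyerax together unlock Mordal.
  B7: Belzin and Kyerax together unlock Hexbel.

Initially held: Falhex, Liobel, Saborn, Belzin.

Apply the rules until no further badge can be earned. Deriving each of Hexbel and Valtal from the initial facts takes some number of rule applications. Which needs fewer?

Hexbel: With Saborn, Falhex, and Liobel, Hexbel is earned (B1). [1 rule application]
Valtal: With Saborn and Falhex, Eskarc is earned (B3). With Falhex, Saborn, and Eskarc, Valtal is earned (B2). [2 rule applications]
Hexbel needs fewer.

Hexbel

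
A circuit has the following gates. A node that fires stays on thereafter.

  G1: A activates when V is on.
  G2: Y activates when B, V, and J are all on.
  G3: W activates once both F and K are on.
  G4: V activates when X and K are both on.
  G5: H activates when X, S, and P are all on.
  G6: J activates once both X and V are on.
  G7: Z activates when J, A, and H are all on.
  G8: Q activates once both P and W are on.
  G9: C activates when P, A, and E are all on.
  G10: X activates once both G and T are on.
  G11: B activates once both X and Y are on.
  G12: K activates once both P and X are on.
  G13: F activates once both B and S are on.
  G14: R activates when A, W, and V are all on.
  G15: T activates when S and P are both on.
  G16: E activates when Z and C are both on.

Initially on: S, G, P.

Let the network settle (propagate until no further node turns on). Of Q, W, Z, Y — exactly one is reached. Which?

Z

G15: S and P on → T on.
G10: G and T on → X on.
X, S, and P are on, so H activates (G5).
G12: P and X on → K on.
X and K are on, so V activates (G4).
G6: X and V on → J on.
V is on, so A activates (G1).
J, A, and H are on, so Z activates (G7).
Q would need P and W (G8), but W never turns on. W would need F and K (G3), but F never turns on. Y would need B, V, and J (G2), but B never turns on.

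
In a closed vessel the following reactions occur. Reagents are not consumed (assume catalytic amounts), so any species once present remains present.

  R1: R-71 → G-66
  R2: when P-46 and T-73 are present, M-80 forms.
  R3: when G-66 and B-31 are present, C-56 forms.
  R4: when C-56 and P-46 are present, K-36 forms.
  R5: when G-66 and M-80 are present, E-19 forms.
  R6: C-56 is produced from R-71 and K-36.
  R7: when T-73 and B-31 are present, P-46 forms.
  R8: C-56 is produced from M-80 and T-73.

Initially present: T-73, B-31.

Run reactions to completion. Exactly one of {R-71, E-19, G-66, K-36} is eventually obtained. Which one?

K-36

T-73 and B-31 present → P-46 forms (R7).
P-46 and T-73 present → M-80 forms (R2).
M-80 and T-73 present → C-56 forms (R8).
C-56 and P-46 present → K-36 forms (R4).
No rule produces R-71, and it is not given. G-66 would need R-71 (R1), but R-71 never forms. E-19 would need G-66 and M-80 (R5), but G-66 never forms.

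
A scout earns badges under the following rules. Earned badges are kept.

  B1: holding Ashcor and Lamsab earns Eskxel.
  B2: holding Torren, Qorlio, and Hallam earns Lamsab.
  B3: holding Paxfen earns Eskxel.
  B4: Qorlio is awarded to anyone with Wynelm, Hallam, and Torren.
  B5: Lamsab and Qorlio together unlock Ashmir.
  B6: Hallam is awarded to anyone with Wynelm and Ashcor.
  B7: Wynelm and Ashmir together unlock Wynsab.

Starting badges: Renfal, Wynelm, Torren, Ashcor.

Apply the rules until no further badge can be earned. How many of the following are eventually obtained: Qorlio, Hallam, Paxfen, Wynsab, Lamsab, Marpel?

With Wynelm and Ashcor, Hallam is earned (B6).
With Wynelm, Hallam, and Torren, Qorlio is earned (B4).
With Torren, Qorlio, and Hallam, Lamsab is earned (B2).
With Lamsab and Qorlio, Ashmir is earned (B5).
With Wynelm and Ashmir, Wynsab is earned (B7).
Qorlio: reached.
Hallam: reached.
No rule produces Paxfen, and it is not given.
Wynsab: reached.
Lamsab: reached.
No rule produces Marpel, and it is not given.
Reached: Qorlio, Hallam, Wynsab, and Lamsab — 4 of the 6.

4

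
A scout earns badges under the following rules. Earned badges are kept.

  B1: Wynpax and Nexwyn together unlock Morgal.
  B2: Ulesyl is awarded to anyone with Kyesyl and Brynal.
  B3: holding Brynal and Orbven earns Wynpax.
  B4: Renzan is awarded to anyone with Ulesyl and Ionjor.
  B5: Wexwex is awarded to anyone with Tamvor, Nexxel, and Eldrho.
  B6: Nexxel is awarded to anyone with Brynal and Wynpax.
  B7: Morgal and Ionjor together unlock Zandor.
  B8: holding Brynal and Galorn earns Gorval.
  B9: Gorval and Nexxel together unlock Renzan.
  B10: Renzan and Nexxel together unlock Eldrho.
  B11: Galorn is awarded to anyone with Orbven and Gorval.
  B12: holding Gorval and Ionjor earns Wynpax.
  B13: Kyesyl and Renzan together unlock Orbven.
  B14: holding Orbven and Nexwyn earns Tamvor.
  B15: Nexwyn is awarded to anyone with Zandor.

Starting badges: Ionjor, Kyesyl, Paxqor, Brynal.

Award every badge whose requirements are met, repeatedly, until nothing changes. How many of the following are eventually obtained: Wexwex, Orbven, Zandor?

With Kyesyl and Brynal, Ulesyl is earned (B2).
With Ulesyl and Ionjor, Renzan is earned (B4).
With Kyesyl and Renzan, Orbven is earned (B13).
Wexwex would need Tamvor, Nexxel, and Eldrho (B5), but Tamvor is never earned.
Orbven: reached.
Zandor would need Morgal and Ionjor (B7), but Morgal is never earned.
Reached: Orbven — 1 of the 3.

1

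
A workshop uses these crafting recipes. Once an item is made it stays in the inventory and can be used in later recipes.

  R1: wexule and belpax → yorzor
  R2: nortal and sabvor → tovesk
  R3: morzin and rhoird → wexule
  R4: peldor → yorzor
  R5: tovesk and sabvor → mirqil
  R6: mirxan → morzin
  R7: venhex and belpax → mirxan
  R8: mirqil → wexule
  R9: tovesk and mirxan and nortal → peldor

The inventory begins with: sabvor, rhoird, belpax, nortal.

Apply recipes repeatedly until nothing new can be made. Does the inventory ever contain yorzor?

nortal and sabvor → tovesk (R2).
tovesk and sabvor → mirqil (R5).
mirqil → wexule (R8).
Using R1, wexule and belpax make yorzor.

Yes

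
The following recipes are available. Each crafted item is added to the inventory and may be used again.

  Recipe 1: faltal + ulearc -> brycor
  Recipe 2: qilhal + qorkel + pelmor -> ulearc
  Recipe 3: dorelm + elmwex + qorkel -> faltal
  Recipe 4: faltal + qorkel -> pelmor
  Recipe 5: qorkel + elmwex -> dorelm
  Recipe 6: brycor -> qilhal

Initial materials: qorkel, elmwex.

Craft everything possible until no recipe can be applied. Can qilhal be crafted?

qilhal would need brycor (Recipe 6), but brycor is never obtained.

No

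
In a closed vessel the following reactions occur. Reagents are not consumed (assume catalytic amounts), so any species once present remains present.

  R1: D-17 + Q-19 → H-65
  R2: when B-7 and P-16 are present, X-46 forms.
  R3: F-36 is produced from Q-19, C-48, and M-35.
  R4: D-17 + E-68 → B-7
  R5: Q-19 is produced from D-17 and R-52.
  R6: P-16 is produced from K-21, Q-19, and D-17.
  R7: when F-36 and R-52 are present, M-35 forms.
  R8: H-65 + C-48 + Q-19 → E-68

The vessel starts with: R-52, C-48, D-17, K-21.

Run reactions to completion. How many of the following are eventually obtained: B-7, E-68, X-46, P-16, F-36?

D-17 and R-52 present → Q-19 forms (R5).
K-21, Q-19, and D-17 present → P-16 forms (R6).
D-17 and Q-19 present → H-65 forms (R1).
H-65, C-48, and Q-19 present → E-68 forms (R8).
D-17 and E-68 present → B-7 forms (R4).
B-7 and P-16 present → X-46 forms (R2).
B-7: reached.
E-68: reached.
X-46: reached.
P-16: reached.
F-36 would need Q-19, C-48, and M-35 (R3), but M-35 never forms.
Reached: B-7, E-68, X-46, and P-16 — 4 of the 5.

4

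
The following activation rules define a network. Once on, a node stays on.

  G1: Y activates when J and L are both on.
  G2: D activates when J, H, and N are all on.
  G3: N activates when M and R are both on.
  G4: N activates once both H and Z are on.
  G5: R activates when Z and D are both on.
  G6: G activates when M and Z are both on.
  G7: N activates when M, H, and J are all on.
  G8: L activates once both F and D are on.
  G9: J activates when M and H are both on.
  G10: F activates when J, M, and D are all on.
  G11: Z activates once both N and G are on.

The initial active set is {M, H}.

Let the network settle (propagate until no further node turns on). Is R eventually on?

No

R would need Z and D (G5), but Z never turns on.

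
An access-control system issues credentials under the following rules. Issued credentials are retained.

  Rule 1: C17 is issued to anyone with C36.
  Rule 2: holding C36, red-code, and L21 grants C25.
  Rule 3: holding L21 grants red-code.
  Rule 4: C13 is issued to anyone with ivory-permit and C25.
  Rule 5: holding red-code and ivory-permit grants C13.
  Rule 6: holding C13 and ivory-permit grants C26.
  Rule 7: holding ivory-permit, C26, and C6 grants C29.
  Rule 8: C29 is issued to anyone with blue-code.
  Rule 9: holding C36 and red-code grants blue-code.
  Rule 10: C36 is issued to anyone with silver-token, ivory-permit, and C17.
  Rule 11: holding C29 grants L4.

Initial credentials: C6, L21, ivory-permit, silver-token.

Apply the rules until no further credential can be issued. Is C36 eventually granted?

C36 would need silver-token, ivory-permit, and C17 (Rule 10), but C17 is never granted.

No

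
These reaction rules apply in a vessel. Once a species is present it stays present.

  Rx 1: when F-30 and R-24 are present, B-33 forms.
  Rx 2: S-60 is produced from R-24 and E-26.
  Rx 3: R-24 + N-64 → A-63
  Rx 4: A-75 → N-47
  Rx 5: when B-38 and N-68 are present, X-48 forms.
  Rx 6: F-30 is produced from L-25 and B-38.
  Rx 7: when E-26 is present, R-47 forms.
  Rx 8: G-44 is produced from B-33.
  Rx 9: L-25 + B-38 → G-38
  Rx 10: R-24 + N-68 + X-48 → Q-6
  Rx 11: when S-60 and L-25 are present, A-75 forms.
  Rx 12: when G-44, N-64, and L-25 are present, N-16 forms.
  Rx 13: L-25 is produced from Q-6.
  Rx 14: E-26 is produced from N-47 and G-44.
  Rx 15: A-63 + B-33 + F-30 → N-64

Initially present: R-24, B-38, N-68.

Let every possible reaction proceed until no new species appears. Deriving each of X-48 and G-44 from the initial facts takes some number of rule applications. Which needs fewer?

X-48

X-48: B-38 and N-68 present → X-48 forms (Rx 5). [1 rule application]
G-44: B-38 and N-68 present → X-48 forms (Rx 5). R-24, N-68, and X-48 present → Q-6 forms (Rx 10). Q-6 present → L-25 forms (Rx 13). L-25 and B-38 present → F-30 forms (Rx 6). F-30 and R-24 present → B-33 forms (Rx 1). B-33 present → G-44 forms (Rx 8). [6 rule applications]
X-48 needs fewer.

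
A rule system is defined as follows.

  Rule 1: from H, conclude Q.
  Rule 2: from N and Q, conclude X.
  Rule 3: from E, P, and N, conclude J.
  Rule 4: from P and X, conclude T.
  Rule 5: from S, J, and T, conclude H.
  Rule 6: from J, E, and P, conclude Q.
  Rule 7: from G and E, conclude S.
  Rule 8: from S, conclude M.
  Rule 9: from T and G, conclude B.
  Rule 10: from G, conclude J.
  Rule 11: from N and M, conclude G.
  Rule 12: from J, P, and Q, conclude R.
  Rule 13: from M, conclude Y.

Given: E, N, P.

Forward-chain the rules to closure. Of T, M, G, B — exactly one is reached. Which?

From E, P, and N, Rule 3 gives J.
J, E, and P hold, so Q follows (Rule 6).
N and Q hold, so X follows (Rule 2).
From P and X, Rule 4 gives T.
G would need N and M (Rule 11), but M is never established. B would need T and G (Rule 9), but G is never established. M would need S (Rule 8), but S is never established.

T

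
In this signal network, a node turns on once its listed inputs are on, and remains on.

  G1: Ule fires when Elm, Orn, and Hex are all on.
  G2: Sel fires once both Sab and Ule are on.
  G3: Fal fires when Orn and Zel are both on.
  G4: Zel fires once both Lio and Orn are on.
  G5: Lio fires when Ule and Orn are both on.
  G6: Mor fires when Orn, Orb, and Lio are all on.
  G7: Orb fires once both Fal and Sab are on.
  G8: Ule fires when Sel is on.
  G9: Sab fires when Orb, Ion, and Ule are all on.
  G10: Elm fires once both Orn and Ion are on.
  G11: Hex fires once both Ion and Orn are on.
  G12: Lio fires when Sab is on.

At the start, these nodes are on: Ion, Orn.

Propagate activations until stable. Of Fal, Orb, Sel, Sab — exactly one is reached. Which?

Fal

Orn and Ion are on, so Elm fires (G10).
G11: Ion and Orn on → Hex on.
G1: Elm, Orn, and Hex on → Ule on.
G5: Ule and Orn on → Lio on.
G4: Lio and Orn on → Zel on.
Orn and Zel are on, so Fal fires (G3).
Orb would need Fal and Sab (G7), but Sab never turns on. Sab would need Orb, Ion, and Ule (G9), but Orb never turns on. Sel would need Sab and Ule (G2), but Sab never turns on.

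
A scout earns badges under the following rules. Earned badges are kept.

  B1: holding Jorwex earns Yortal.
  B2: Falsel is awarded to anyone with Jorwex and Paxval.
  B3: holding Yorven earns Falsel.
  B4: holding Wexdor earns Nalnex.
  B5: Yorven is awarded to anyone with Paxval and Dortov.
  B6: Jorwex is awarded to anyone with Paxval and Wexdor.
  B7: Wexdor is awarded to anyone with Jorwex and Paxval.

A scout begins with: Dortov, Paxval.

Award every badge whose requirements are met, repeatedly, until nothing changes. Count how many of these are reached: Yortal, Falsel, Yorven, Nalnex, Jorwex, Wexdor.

With Paxval and Dortov, Yorven is earned (B5).
With Yorven, Falsel is earned (B3).
Yortal would need Jorwex (B1), but Jorwex is never earned.
Falsel: reached.
Yorven: reached.
Nalnex would need Wexdor (B4), but Wexdor is never earned.
Jorwex would need Paxval and Wexdor (B6), but Wexdor is never earned.
Wexdor would need Jorwex and Paxval (B7), but Jorwex is never earned.
Reached: Falsel and Yorven — 2 of the 6.

2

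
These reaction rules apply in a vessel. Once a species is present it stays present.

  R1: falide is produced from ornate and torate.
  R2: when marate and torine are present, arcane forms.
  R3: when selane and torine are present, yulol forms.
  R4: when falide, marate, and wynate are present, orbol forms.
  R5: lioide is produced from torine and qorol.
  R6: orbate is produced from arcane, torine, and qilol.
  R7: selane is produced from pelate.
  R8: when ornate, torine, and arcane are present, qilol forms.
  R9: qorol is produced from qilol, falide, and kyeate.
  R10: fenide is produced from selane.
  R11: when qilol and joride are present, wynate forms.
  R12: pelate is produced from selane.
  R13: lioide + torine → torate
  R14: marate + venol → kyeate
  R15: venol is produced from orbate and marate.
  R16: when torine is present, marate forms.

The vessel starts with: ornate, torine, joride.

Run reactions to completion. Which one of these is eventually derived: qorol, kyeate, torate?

torine present → marate forms (R16).
marate and torine present → arcane forms (R2).
ornate, torine, and arcane present → qilol forms (R8).
arcane, torine, and qilol present → orbate forms (R6).
orbate and marate present → venol forms (R15).
marate and venol present → kyeate forms (R14).
qorol would need qilol, falide, and kyeate (R9), but falide never forms. torate would need lioide and torine (R13), but lioide never forms.

kyeate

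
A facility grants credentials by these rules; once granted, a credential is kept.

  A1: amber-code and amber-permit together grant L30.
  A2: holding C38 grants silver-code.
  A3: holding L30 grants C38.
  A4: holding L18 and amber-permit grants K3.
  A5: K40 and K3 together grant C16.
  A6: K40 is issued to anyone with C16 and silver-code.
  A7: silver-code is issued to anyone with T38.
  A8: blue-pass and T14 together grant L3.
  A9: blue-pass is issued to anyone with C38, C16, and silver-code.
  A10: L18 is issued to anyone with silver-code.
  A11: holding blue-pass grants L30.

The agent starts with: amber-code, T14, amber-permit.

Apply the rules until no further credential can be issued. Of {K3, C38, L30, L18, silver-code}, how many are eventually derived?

Holding amber-code and amber-permit grants L30 (A1).
Holding L30 grants C38 (A3).
Holding C38 grants silver-code (A2).
Holding silver-code grants L18 (A10).
Holding L18 and amber-permit grants K3 (A4).
K3: reached.
C38: reached.
L30: reached.
L18: reached.
silver-code: reached.
All 5 are reached.

5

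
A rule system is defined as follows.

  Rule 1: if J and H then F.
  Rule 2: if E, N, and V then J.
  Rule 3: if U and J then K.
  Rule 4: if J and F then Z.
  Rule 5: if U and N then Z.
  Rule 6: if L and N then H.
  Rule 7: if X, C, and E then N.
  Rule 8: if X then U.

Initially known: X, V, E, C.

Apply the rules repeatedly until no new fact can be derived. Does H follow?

H would need L and N (Rule 6), but L is never established.

No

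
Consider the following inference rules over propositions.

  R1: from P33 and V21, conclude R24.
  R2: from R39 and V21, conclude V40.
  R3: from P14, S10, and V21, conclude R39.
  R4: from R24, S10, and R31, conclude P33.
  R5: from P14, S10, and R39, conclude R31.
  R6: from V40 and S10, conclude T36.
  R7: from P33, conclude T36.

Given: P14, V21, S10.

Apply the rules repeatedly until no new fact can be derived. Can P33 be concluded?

P33 would need R24, S10, and R31 (R4), but R24 is never established.

No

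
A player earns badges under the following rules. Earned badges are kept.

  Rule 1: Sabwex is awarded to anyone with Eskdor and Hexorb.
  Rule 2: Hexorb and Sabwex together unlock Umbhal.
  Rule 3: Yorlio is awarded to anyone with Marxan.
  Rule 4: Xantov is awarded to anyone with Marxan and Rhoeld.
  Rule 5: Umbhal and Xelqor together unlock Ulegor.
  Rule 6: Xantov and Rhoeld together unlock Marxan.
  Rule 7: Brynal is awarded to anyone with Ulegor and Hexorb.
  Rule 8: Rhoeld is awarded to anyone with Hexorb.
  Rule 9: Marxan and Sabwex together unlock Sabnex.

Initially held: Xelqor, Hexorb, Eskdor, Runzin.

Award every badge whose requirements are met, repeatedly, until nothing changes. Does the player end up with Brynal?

With Eskdor and Hexorb, Sabwex is earned (Rule 1).
With Hexorb and Sabwex, Umbhal is earned (Rule 2).
With Umbhal and Xelqor, Ulegor is earned (Rule 5).
With Ulegor and Hexorb, Brynal is earned (Rule 7).

Yes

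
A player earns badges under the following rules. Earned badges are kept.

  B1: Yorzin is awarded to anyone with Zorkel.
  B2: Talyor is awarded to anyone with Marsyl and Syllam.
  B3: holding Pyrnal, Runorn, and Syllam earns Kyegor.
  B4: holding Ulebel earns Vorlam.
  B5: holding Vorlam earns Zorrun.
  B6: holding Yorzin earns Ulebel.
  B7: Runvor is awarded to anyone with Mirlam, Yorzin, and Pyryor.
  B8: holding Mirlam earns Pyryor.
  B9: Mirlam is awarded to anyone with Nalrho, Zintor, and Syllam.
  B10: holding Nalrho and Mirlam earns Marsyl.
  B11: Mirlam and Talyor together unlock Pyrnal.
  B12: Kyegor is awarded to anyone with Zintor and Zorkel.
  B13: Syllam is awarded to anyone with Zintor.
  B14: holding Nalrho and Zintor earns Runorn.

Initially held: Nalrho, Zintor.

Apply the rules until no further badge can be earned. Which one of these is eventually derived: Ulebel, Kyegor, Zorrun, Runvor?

With Nalrho and Zintor, Runorn is earned (B14).
With Zintor, Syllam is earned (B13).
With Nalrho, Zintor, and Syllam, Mirlam is earned (B9).
With Nalrho and Mirlam, Marsyl is earned (B10).
With Marsyl and Syllam, Talyor is earned (B2).
With Mirlam and Talyor, Pyrnal is earned (B11).
With Pyrnal, Runorn, and Syllam, Kyegor is earned (B3).
Runvor would need Mirlam, Yorzin, and Pyryor (B7), but Yorzin is never earned. Ulebel would need Yorzin (B6), but Yorzin is never earned. Zorrun would need Vorlam (B5), but Vorlam is never earned.

Kyegor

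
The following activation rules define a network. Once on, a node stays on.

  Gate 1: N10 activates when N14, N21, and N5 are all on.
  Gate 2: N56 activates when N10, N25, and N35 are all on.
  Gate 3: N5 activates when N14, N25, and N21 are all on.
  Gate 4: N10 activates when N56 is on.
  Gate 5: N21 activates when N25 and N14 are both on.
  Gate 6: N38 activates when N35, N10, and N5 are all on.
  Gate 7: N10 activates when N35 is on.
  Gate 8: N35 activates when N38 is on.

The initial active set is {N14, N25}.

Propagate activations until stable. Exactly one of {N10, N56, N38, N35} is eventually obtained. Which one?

N25 and N14 are on, so N21 activates (Gate 5).
N14, N25, and N21 are on, so N5 activates (Gate 3).
Gate 1: N14, N21, and N5 on → N10 on.
N56 would need N10, N25, and N35 (Gate 2), but N35 never turns on. N38 would need N35, N10, and N5 (Gate 6), but N35 never turns on. N35 would need N38 (Gate 8), but N38 never turns on.

N10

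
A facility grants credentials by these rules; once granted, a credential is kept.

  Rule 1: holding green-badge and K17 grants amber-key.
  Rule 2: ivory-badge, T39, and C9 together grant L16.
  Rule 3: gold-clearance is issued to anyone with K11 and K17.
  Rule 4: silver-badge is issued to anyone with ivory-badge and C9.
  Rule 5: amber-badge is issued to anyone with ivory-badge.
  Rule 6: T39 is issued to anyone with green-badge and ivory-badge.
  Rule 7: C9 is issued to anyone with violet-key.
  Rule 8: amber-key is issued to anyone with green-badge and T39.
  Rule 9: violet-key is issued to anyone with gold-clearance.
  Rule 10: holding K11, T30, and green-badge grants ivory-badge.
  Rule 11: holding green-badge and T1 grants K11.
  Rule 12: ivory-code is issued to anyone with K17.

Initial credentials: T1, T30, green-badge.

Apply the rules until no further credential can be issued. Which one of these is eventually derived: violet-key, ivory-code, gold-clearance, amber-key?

amber-key

Holding green-badge and T1 grants K11 (Rule 11).
Holding K11, T30, and green-badge grants ivory-badge (Rule 10).
Holding green-badge and ivory-badge grants T39 (Rule 6).
Holding green-badge and T39 grants amber-key (Rule 8).
violet-key would need gold-clearance (Rule 9), but gold-clearance is never granted. gold-clearance would need K11 and K17 (Rule 3), but K17 is never granted. ivory-code would need K17 (Rule 12), but K17 is never granted.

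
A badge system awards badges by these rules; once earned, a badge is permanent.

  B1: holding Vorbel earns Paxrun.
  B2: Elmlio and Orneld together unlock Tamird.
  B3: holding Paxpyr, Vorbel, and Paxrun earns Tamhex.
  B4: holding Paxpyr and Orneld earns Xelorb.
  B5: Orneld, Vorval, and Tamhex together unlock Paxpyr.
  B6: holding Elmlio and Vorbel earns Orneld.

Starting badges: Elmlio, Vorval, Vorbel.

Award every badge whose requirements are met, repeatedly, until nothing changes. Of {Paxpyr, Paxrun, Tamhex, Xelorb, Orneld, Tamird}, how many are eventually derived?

With Vorbel, Paxrun is earned (B1).
With Elmlio and Vorbel, Orneld is earned (B6).
With Elmlio and Orneld, Tamird is earned (B2).
Paxpyr would need Orneld, Vorval, and Tamhex (B5), but Tamhex is never earned.
Paxrun: reached.
Tamhex would need Paxpyr, Vorbel, and Paxrun (B3), but Paxpyr is never earned.
Xelorb would need Paxpyr and Orneld (B4), but Paxpyr is never earned.
Orneld: reached.
Tamird: reached.
Reached: Paxrun, Orneld, and Tamird — 3 of the 6.

3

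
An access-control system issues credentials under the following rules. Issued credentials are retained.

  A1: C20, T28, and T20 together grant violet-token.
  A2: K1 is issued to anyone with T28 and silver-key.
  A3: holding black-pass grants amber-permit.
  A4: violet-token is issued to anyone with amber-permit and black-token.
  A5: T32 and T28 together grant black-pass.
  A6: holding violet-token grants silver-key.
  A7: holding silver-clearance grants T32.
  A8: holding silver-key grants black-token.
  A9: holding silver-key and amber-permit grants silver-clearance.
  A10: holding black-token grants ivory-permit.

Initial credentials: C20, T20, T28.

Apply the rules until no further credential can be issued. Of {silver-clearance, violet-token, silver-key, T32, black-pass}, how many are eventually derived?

Holding C20, T28, and T20 grants violet-token (A1).
Holding violet-token grants silver-key (A6).
silver-clearance would need silver-key and amber-permit (A9), but amber-permit is never granted.
violet-token: reached.
silver-key: reached.
T32 would need silver-clearance (A7), but silver-clearance is never granted.
black-pass would need T32 and T28 (A5), but T32 is never granted.
Reached: violet-token and silver-key — 2 of the 5.

2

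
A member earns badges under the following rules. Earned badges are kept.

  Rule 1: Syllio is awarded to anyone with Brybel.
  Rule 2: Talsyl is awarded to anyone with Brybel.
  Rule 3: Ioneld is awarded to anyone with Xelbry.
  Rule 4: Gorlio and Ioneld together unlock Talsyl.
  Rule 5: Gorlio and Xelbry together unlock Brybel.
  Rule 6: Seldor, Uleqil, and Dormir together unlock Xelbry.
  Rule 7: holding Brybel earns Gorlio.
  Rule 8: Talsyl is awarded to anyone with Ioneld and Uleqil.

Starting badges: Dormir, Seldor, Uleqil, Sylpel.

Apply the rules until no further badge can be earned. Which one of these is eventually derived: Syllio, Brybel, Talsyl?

With Seldor, Uleqil, and Dormir, Xelbry is earned (Rule 6).
With Xelbry, Ioneld is earned (Rule 3).
With Ioneld and Uleqil, Talsyl is earned (Rule 8).
Syllio would need Brybel (Rule 1), but Brybel is never earned. Brybel would need Gorlio and Xelbry (Rule 5), but Gorlio is never earned.

Talsyl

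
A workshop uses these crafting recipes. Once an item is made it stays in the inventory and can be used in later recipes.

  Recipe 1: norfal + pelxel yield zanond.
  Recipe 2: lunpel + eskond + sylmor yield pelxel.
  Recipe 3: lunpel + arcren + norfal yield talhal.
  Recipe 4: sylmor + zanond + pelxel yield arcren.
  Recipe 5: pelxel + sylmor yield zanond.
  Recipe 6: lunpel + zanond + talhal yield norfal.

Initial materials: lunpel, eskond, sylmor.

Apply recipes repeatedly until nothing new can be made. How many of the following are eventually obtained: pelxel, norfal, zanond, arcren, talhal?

3

lunpel + eskond + sylmor → pelxel (Recipe 2).
Using Recipe 5, pelxel and sylmor make zanond.
Using Recipe 4, sylmor, zanond, and pelxel make arcren.
pelxel: reached.
norfal would need lunpel, zanond, and talhal (Recipe 6), but talhal is never obtained.
zanond: reached.
arcren: reached.
talhal would need lunpel, arcren, and norfal (Recipe 3), but norfal is never obtained.
Reached: pelxel, zanond, and arcren — 3 of the 5.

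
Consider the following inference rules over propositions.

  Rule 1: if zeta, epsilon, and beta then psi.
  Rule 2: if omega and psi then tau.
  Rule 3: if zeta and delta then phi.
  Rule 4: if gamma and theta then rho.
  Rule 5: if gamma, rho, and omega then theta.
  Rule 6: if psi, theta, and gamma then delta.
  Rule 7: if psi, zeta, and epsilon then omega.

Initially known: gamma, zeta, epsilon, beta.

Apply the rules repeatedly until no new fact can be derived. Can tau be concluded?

zeta, epsilon, and beta hold, so psi follows (Rule 1).
psi, zeta, and epsilon hold, so omega follows (Rule 7).
From omega and psi, Rule 2 gives tau.

Yes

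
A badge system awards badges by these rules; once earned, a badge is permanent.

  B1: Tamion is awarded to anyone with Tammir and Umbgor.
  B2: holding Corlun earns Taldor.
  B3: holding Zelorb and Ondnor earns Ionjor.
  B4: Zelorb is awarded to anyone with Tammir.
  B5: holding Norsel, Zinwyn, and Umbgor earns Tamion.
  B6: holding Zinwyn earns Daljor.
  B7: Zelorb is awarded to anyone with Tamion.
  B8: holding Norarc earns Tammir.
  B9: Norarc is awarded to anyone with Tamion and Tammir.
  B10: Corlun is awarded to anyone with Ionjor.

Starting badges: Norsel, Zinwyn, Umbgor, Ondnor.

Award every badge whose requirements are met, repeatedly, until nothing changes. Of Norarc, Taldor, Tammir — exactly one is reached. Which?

With Norsel, Zinwyn, and Umbgor, Tamion is earned (B5).
With Tamion, Zelorb is earned (B7).
With Zelorb and Ondnor, Ionjor is earned (B3).
With Ionjor, Corlun is earned (B10).
With Corlun, Taldor is earned (B2).
Norarc would need Tamion and Tammir (B9), but Tammir is never earned. Tammir would need Norarc (B8), but Norarc is never earned.

Taldor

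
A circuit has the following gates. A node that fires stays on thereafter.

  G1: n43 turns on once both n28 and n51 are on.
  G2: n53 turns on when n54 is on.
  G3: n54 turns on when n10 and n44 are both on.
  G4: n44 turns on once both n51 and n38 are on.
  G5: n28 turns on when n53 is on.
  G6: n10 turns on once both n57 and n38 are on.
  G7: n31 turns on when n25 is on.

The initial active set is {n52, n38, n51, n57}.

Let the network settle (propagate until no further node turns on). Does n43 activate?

Yes

n51 and n38 are on, so n44 turns on (G4).
G6: n57 and n38 on → n10 on.
n10 and n44 are on, so n54 turns on (G3).
n54 is on, so n53 turns on (G2).
n53 is on, so n28 turns on (G5).
n28 and n51 are on, so n43 turns on (G1).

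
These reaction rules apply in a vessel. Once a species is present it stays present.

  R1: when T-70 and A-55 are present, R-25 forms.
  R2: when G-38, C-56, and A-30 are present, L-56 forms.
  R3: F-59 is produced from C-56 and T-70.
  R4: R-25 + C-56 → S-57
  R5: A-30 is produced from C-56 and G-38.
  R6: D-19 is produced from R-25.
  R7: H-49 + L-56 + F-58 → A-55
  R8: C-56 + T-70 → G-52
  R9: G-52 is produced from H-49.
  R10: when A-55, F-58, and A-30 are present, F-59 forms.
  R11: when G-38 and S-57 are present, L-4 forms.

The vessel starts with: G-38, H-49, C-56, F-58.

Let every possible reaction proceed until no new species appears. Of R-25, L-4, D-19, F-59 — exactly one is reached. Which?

F-59

C-56 and G-38 present → A-30 forms (R5).
G-38, C-56, and A-30 present → L-56 forms (R2).
H-49, L-56, and F-58 present → A-55 forms (R7).
A-55, F-58, and A-30 present → F-59 forms (R10).
R-25 would need T-70 and A-55 (R1), but T-70 never forms. L-4 would need G-38 and S-57 (R11), but S-57 never forms. D-19 would need R-25 (R6), but R-25 never forms.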